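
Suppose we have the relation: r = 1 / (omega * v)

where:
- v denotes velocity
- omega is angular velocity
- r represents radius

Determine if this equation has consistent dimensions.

No

v (velocity) has dimensions [L T^-1].
omega (angular velocity) has dimensions [T^-1].
r (radius) has dimensions [L].

Left side: [L]
Right side: [L^-1 T^2]

The two sides have different dimensions, so the equation is NOT dimensionally consistent.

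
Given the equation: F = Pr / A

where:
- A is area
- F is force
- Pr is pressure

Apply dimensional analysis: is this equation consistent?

No

A (area) has dimensions [L^2].
F (force) has dimensions [L M T^-2].
Pr (pressure) has dimensions [L^-1 M T^-2].

Left side: [L M T^-2]
Right side: [L^-3 M T^-2]

The two sides have different dimensions, so the equation is NOT dimensionally consistent.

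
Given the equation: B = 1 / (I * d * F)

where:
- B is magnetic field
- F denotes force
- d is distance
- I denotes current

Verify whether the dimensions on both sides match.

No

B (magnetic field) has dimensions [I^-1 M T^-2].
F (force) has dimensions [L M T^-2].
d (distance) has dimensions [L].
I (current) has dimensions [I].

Left side: [I^-1 M T^-2]
Right side: [I^-1 L^-2 M^-1 T^2]

The two sides have different dimensions, so the equation is NOT dimensionally consistent.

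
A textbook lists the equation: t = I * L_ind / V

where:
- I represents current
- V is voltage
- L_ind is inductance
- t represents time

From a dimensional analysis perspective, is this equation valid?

Yes

I (current) has dimensions [I].
V (voltage) has dimensions [I^-1 L^2 M T^-3].
L_ind (inductance) has dimensions [I^-2 L^2 M T^-2].
t (time) has dimensions [T].

Left side: [T]
Right side: [T]

Both sides have the same dimensions, so the equation is dimensionally consistent.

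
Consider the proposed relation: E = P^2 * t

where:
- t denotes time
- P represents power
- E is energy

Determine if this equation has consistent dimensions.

No

t (time) has dimensions [T].
P (power) has dimensions [L^2 M T^-3].
E (energy) has dimensions [L^2 M T^-2].

Left side: [L^2 M T^-2]
Right side: [L^4 M^2 T^-5]

The two sides have different dimensions, so the equation is NOT dimensionally consistent.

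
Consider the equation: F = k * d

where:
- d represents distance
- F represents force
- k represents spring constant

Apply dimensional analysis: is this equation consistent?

Yes

d (distance) has dimensions [L].
F (force) has dimensions [L M T^-2].
k (spring constant) has dimensions [M T^-2].

Left side: [L M T^-2]
Right side: [L M T^-2]

Both sides have the same dimensions, so the equation is dimensionally consistent.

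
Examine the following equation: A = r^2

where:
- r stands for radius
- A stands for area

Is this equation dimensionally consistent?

Yes

r (radius) has dimensions [L].
A (area) has dimensions [L^2].

Left side: [L^2]
Right side: [L^2]

Both sides have the same dimensions, so the equation is dimensionally consistent.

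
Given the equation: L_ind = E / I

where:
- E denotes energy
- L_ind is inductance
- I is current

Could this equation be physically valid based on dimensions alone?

No

E (energy) has dimensions [L^2 M T^-2].
L_ind (inductance) has dimensions [I^-2 L^2 M T^-2].
I (current) has dimensions [I].

Left side: [I^-2 L^2 M T^-2]
Right side: [I^-1 L^2 M T^-2]

The two sides have different dimensions, so the equation is NOT dimensionally consistent.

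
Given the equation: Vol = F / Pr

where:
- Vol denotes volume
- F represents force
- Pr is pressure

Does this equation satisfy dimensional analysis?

No

Vol (volume) has dimensions [L^3].
F (force) has dimensions [L M T^-2].
Pr (pressure) has dimensions [L^-1 M T^-2].

Left side: [L^3]
Right side: [L^2]

The two sides have different dimensions, so the equation is NOT dimensionally consistent.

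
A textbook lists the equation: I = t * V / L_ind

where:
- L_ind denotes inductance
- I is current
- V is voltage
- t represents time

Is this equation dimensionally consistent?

Yes

L_ind (inductance) has dimensions [I^-2 L^2 M T^-2].
I (current) has dimensions [I].
V (voltage) has dimensions [I^-1 L^2 M T^-3].
t (time) has dimensions [T].

Left side: [I]
Right side: [I]

Both sides have the same dimensions, so the equation is dimensionally consistent.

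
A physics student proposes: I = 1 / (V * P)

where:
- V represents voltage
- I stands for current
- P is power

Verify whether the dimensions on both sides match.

No

V (voltage) has dimensions [I^-1 L^2 M T^-3].
I (current) has dimensions [I].
P (power) has dimensions [L^2 M T^-3].

Left side: [I]
Right side: [I L^-4 M^-2 T^6]

The two sides have different dimensions, so the equation is NOT dimensionally consistent.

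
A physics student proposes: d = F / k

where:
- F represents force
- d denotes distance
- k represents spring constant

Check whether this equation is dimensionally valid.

Yes

F (force) has dimensions [L M T^-2].
d (distance) has dimensions [L].
k (spring constant) has dimensions [M T^-2].

Left side: [L]
Right side: [L]

Both sides have the same dimensions, so the equation is dimensionally consistent.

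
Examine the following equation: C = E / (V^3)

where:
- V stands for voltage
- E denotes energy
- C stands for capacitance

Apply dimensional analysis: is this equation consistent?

No

V (voltage) has dimensions [I^-1 L^2 M T^-3].
E (energy) has dimensions [L^2 M T^-2].
C (capacitance) has dimensions [I^2 L^-2 M^-1 T^4].

Left side: [I^2 L^-2 M^-1 T^4]
Right side: [I^3 L^-4 M^-2 T^7]

The two sides have different dimensions, so the equation is NOT dimensionally consistent.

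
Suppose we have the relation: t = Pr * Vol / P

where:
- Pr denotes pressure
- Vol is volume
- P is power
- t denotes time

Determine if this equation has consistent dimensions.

Yes

Pr (pressure) has dimensions [L^-1 M T^-2].
Vol (volume) has dimensions [L^3].
P (power) has dimensions [L^2 M T^-3].
t (time) has dimensions [T].

Left side: [T]
Right side: [T]

Both sides have the same dimensions, so the equation is dimensionally consistent.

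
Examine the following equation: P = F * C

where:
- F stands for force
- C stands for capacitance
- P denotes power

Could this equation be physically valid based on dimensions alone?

No

F (force) has dimensions [L M T^-2].
C (capacitance) has dimensions [I^2 L^-2 M^-1 T^4].
P (power) has dimensions [L^2 M T^-3].

Left side: [L^2 M T^-3]
Right side: [I^2 L^-1 T^2]

The two sides have different dimensions, so the equation is NOT dimensionally consistent.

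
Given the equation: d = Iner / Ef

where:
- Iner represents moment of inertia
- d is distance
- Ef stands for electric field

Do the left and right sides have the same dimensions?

No

Iner (moment of inertia) has dimensions [L^2 M].
d (distance) has dimensions [L].
Ef (electric field) has dimensions [I^-1 L M T^-3].

Left side: [L]
Right side: [I L T^3]

The two sides have different dimensions, so the equation is NOT dimensionally consistent.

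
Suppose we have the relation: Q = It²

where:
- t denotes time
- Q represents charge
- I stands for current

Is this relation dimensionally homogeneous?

No

t (time) has dimensions [T].
Q (charge) has dimensions [I T].
I (current) has dimensions [I].

Left side: [I T]
Right side: [I T^2]

The two sides have different dimensions, so the equation is NOT dimensionally consistent.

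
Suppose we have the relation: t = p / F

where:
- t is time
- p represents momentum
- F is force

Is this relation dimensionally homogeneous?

Yes

t (time) has dimensions [T].
p (momentum) has dimensions [L M T^-1].
F (force) has dimensions [L M T^-2].

Left side: [T]
Right side: [T]

Both sides have the same dimensions, so the equation is dimensionally consistent.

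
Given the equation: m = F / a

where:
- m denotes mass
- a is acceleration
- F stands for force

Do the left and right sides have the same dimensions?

Yes

m (mass) has dimensions [M].
a (acceleration) has dimensions [L T^-2].
F (force) has dimensions [L M T^-2].

Left side: [M]
Right side: [M]

Both sides have the same dimensions, so the equation is dimensionally consistent.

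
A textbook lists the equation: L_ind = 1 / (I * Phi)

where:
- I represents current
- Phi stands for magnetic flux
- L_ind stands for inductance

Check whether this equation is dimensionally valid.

No

I (current) has dimensions [I].
Phi (magnetic flux) has dimensions [I^-1 L^2 M T^-2].
L_ind (inductance) has dimensions [I^-2 L^2 M T^-2].

Left side: [I^-2 L^2 M T^-2]
Right side: [L^-2 M^-1 T^2]

The two sides have different dimensions, so the equation is NOT dimensionally consistent.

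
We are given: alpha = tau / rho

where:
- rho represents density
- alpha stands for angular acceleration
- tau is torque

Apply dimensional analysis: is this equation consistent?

No

rho (density) has dimensions [L^-3 M].
alpha (angular acceleration) has dimensions [T^-2].
tau (torque) has dimensions [L^2 M T^-2].

Left side: [T^-2]
Right side: [L^5 T^-2]

The two sides have different dimensions, so the equation is NOT dimensionally consistent.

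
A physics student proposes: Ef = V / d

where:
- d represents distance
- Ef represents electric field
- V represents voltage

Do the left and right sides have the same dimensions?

Yes

d (distance) has dimensions [L].
Ef (electric field) has dimensions [I^-1 L M T^-3].
V (voltage) has dimensions [I^-1 L^2 M T^-3].

Left side: [I^-1 L M T^-3]
Right side: [I^-1 L M T^-3]

Both sides have the same dimensions, so the equation is dimensionally consistent.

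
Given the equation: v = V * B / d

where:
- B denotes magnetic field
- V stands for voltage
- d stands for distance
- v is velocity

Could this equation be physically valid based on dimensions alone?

No

B (magnetic field) has dimensions [I^-1 M T^-2].
V (voltage) has dimensions [I^-1 L^2 M T^-3].
d (distance) has dimensions [L].
v (velocity) has dimensions [L T^-1].

Left side: [L T^-1]
Right side: [I^-2 L M^2 T^-5]

The two sides have different dimensions, so the equation is NOT dimensionally consistent.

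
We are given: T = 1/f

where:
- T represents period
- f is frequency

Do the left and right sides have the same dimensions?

Yes

T (period) has dimensions [T].
f (frequency) has dimensions [T^-1].

Left side: [T]
Right side: [T]

Both sides have the same dimensions, so the equation is dimensionally consistent.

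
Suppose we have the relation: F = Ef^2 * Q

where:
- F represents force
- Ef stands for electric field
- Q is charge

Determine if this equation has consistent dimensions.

No

F (force) has dimensions [L M T^-2].
Ef (electric field) has dimensions [I^-1 L M T^-3].
Q (charge) has dimensions [I T].

Left side: [L M T^-2]
Right side: [I^-1 L^2 M^2 T^-5]

The two sides have different dimensions, so the equation is NOT dimensionally consistent.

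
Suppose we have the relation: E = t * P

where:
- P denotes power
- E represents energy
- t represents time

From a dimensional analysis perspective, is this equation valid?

Yes

P (power) has dimensions [L^2 M T^-3].
E (energy) has dimensions [L^2 M T^-2].
t (time) has dimensions [T].

Left side: [L^2 M T^-2]
Right side: [L^2 M T^-2]

Both sides have the same dimensions, so the equation is dimensionally consistent.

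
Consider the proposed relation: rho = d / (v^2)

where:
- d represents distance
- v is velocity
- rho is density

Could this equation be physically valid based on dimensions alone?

No

d (distance) has dimensions [L].
v (velocity) has dimensions [L T^-1].
rho (density) has dimensions [L^-3 M].

Left side: [L^-3 M]
Right side: [L^-1 T^2]

The two sides have different dimensions, so the equation is NOT dimensionally consistent.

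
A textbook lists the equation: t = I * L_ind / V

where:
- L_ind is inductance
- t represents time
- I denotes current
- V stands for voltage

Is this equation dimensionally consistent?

Yes

L_ind (inductance) has dimensions [I^-2 L^2 M T^-2].
t (time) has dimensions [T].
I (current) has dimensions [I].
V (voltage) has dimensions [I^-1 L^2 M T^-3].

Left side: [T]
Right side: [T]

Both sides have the same dimensions, so the equation is dimensionally consistent.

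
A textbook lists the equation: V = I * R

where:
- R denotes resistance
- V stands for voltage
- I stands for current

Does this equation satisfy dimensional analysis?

Yes

R (resistance) has dimensions [I^-2 L^2 M T^-3].
V (voltage) has dimensions [I^-1 L^2 M T^-3].
I (current) has dimensions [I].

Left side: [I^-1 L^2 M T^-3]
Right side: [I^-1 L^2 M T^-3]

Both sides have the same dimensions, so the equation is dimensionally consistent.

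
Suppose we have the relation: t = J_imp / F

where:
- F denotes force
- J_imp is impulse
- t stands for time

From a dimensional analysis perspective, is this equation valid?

Yes

F (force) has dimensions [L M T^-2].
J_imp (impulse) has dimensions [L M T^-1].
t (time) has dimensions [T].

Left side: [T]
Right side: [T]

Both sides have the same dimensions, so the equation is dimensionally consistent.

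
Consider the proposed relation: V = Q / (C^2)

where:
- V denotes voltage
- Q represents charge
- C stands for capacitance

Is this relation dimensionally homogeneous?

No

V (voltage) has dimensions [I^-1 L^2 M T^-3].
Q (charge) has dimensions [I T].
C (capacitance) has dimensions [I^2 L^-2 M^-1 T^4].

Left side: [I^-1 L^2 M T^-3]
Right side: [I^-3 L^4 M^2 T^-7]

The two sides have different dimensions, so the equation is NOT dimensionally consistent.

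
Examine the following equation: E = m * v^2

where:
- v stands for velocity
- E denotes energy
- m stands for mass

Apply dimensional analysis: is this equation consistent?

Yes

v (velocity) has dimensions [L T^-1].
E (energy) has dimensions [L^2 M T^-2].
m (mass) has dimensions [M].

Left side: [L^2 M T^-2]
Right side: [L^2 M T^-2]

Both sides have the same dimensions, so the equation is dimensionally consistent.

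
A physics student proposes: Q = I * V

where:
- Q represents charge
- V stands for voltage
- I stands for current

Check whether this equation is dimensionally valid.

No

Q (charge) has dimensions [I T].
V (voltage) has dimensions [I^-1 L^2 M T^-3].
I (current) has dimensions [I].

Left side: [I T]
Right side: [L^2 M T^-3]

The two sides have different dimensions, so the equation is NOT dimensionally consistent.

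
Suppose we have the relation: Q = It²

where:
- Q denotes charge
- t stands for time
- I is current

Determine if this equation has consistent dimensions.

No

Q (charge) has dimensions [I T].
t (time) has dimensions [T].
I (current) has dimensions [I].

Left side: [I T]
Right side: [I T^2]

The two sides have different dimensions, so the equation is NOT dimensionally consistent.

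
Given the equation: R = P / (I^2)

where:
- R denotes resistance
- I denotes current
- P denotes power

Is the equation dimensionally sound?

Yes

R (resistance) has dimensions [I^-2 L^2 M T^-3].
I (current) has dimensions [I].
P (power) has dimensions [L^2 M T^-3].

Left side: [I^-2 L^2 M T^-3]
Right side: [I^-2 L^2 M T^-3]

Both sides have the same dimensions, so the equation is dimensionally consistent.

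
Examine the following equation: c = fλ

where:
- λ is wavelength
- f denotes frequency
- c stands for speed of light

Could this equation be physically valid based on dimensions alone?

Yes

λ (wavelength) has dimensions [L].
f (frequency) has dimensions [T^-1].
c (speed of light) has dimensions [L T^-1].

Left side: [L T^-1]
Right side: [L T^-1]

Both sides have the same dimensions, so the equation is dimensionally consistent.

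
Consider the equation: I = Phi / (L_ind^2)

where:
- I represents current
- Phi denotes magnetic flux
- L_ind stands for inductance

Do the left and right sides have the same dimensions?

No

I (current) has dimensions [I].
Phi (magnetic flux) has dimensions [I^-1 L^2 M T^-2].
L_ind (inductance) has dimensions [I^-2 L^2 M T^-2].

Left side: [I]
Right side: [I^3 L^-2 M^-1 T^2]

The two sides have different dimensions, so the equation is NOT dimensionally consistent.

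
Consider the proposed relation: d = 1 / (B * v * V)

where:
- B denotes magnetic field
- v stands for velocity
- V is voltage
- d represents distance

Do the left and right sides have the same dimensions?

No

B (magnetic field) has dimensions [I^-1 M T^-2].
v (velocity) has dimensions [L T^-1].
V (voltage) has dimensions [I^-1 L^2 M T^-3].
d (distance) has dimensions [L].

Left side: [L]
Right side: [I^2 L^-3 M^-2 T^6]

The two sides have different dimensions, so the equation is NOT dimensionally consistent.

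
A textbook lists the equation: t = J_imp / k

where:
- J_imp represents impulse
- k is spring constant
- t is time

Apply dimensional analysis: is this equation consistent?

No

J_imp (impulse) has dimensions [L M T^-1].
k (spring constant) has dimensions [M T^-2].
t (time) has dimensions [T].

Left side: [T]
Right side: [L T]

The two sides have different dimensions, so the equation is NOT dimensionally consistent.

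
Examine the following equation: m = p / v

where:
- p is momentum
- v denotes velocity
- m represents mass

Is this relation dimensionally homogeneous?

Yes

p (momentum) has dimensions [L M T^-1].
v (velocity) has dimensions [L T^-1].
m (mass) has dimensions [M].

Left side: [M]
Right side: [M]

Both sides have the same dimensions, so the equation is dimensionally consistent.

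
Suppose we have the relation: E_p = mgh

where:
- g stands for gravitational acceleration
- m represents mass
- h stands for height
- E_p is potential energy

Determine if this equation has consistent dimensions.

Yes

g (gravitational acceleration) has dimensions [L T^-2].
m (mass) has dimensions [M].
h (height) has dimensions [L].
E_p (potential energy) has dimensions [L^2 M T^-2].

Left side: [L^2 M T^-2]
Right side: [L^2 M T^-2]

Both sides have the same dimensions, so the equation is dimensionally consistent.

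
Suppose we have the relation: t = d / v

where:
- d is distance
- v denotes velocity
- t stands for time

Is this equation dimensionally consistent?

Yes

d (distance) has dimensions [L].
v (velocity) has dimensions [L T^-1].
t (time) has dimensions [T].

Left side: [T]
Right side: [T]

Both sides have the same dimensions, so the equation is dimensionally consistent.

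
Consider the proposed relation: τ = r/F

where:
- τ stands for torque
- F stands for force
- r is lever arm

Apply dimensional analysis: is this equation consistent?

No

τ (torque) has dimensions [L^2 M T^-2].
F (force) has dimensions [L M T^-2].
r (lever arm) has dimensions [L].

Left side: [L^2 M T^-2]
Right side: [M^-1 T^2]

The two sides have different dimensions, so the equation is NOT dimensionally consistent.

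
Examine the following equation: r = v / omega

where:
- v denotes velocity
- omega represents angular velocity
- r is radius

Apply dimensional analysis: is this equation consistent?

Yes

v (velocity) has dimensions [L T^-1].
omega (angular velocity) has dimensions [T^-1].
r (radius) has dimensions [L].

Left side: [L]
Right side: [L]

Both sides have the same dimensions, so the equation is dimensionally consistent.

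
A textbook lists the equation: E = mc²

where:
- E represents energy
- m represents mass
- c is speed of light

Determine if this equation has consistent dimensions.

Yes

E (energy) has dimensions [L^2 M T^-2].
m (mass) has dimensions [M].
c (speed of light) has dimensions [L T^-1].

Left side: [L^2 M T^-2]
Right side: [L^2 M T^-2]

Both sides have the same dimensions, so the equation is dimensionally consistent.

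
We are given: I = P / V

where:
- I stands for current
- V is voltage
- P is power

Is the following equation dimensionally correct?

Yes

I (current) has dimensions [I].
V (voltage) has dimensions [I^-1 L^2 M T^-3].
P (power) has dimensions [L^2 M T^-3].

Left side: [I]
Right side: [I]

Both sides have the same dimensions, so the equation is dimensionally consistent.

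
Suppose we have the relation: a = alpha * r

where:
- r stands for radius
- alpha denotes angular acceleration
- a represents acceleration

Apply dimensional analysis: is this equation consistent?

Yes

r (radius) has dimensions [L].
alpha (angular acceleration) has dimensions [T^-2].
a (acceleration) has dimensions [L T^-2].

Left side: [L T^-2]
Right side: [L T^-2]

Both sides have the same dimensions, so the equation is dimensionally consistent.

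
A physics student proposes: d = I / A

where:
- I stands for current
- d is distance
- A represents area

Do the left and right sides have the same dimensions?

No

I (current) has dimensions [I].
d (distance) has dimensions [L].
A (area) has dimensions [L^2].

Left side: [L]
Right side: [I L^-2]

The two sides have different dimensions, so the equation is NOT dimensionally consistent.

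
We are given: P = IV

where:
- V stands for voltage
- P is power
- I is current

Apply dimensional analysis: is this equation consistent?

Yes

V (voltage) has dimensions [I^-1 L^2 M T^-3].
P (power) has dimensions [L^2 M T^-3].
I (current) has dimensions [I].

Left side: [L^2 M T^-3]
Right side: [L^2 M T^-3]

Both sides have the same dimensions, so the equation is dimensionally consistent.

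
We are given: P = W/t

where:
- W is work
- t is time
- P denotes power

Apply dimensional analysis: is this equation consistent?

Yes

W (work) has dimensions [L^2 M T^-2].
t (time) has dimensions [T].
P (power) has dimensions [L^2 M T^-3].

Left side: [L^2 M T^-3]
Right side: [L^2 M T^-3]

Both sides have the same dimensions, so the equation is dimensionally consistent.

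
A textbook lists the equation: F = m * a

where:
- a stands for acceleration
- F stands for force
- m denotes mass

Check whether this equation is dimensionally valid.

Yes

a (acceleration) has dimensions [L T^-2].
F (force) has dimensions [L M T^-2].
m (mass) has dimensions [M].

Left side: [L M T^-2]
Right side: [L M T^-2]

Both sides have the same dimensions, so the equation is dimensionally consistent.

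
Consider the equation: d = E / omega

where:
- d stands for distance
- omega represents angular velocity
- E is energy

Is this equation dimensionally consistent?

No

d (distance) has dimensions [L].
omega (angular velocity) has dimensions [T^-1].
E (energy) has dimensions [L^2 M T^-2].

Left side: [L]
Right side: [L^2 M T^-1]

The two sides have different dimensions, so the equation is NOT dimensionally consistent.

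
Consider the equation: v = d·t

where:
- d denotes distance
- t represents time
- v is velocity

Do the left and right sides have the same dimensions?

No

d (distance) has dimensions [L].
t (time) has dimensions [T].
v (velocity) has dimensions [L T^-1].

Left side: [L T^-1]
Right side: [L T]

The two sides have different dimensions, so the equation is NOT dimensionally consistent.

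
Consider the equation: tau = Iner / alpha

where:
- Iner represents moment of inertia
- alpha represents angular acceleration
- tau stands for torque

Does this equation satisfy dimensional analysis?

No

Iner (moment of inertia) has dimensions [L^2 M].
alpha (angular acceleration) has dimensions [T^-2].
tau (torque) has dimensions [L^2 M T^-2].

Left side: [L^2 M T^-2]
Right side: [L^2 M T^2]

The two sides have different dimensions, so the equation is NOT dimensionally consistent.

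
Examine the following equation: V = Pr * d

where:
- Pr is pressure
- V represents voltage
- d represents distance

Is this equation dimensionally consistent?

No

Pr (pressure) has dimensions [L^-1 M T^-2].
V (voltage) has dimensions [I^-1 L^2 M T^-3].
d (distance) has dimensions [L].

Left side: [I^-1 L^2 M T^-3]
Right side: [M T^-2]

The two sides have different dimensions, so the equation is NOT dimensionally consistent.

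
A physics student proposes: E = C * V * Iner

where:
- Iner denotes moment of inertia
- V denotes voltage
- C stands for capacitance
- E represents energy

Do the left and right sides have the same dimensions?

No

Iner (moment of inertia) has dimensions [L^2 M].
V (voltage) has dimensions [I^-1 L^2 M T^-3].
C (capacitance) has dimensions [I^2 L^-2 M^-1 T^4].
E (energy) has dimensions [L^2 M T^-2].

Left side: [L^2 M T^-2]
Right side: [I L^2 M T]

The two sides have different dimensions, so the equation is NOT dimensionally consistent.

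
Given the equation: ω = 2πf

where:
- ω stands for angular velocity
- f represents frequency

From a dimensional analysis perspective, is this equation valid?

Yes

ω (angular velocity) has dimensions [T^-1].
f (frequency) has dimensions [T^-1].

Left side: [T^-1]
Right side: [T^-1]

Both sides have the same dimensions, so the equation is dimensionally consistent.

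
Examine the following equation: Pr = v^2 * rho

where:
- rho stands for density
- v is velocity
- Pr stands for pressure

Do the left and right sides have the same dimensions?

Yes

rho (density) has dimensions [L^-3 M].
v (velocity) has dimensions [L T^-1].
Pr (pressure) has dimensions [L^-1 M T^-2].

Left side: [L^-1 M T^-2]
Right side: [L^-1 M T^-2]

Both sides have the same dimensions, so the equation is dimensionally consistent.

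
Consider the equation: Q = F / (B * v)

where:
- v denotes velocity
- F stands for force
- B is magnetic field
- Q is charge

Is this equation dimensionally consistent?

Yes

v (velocity) has dimensions [L T^-1].
F (force) has dimensions [L M T^-2].
B (magnetic field) has dimensions [I^-1 M T^-2].
Q (charge) has dimensions [I T].

Left side: [I T]
Right side: [I T]

Both sides have the same dimensions, so the equation is dimensionally consistent.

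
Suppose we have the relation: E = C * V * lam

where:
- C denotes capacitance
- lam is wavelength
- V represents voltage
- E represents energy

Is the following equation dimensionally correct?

No

C (capacitance) has dimensions [I^2 L^-2 M^-1 T^4].
lam (wavelength) has dimensions [L].
V (voltage) has dimensions [I^-1 L^2 M T^-3].
E (energy) has dimensions [L^2 M T^-2].

Left side: [L^2 M T^-2]
Right side: [I L T]

The two sides have different dimensions, so the equation is NOT dimensionally consistent.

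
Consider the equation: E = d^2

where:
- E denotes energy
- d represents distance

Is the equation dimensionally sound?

No

E (energy) has dimensions [L^2 M T^-2].
d (distance) has dimensions [L].

Left side: [L^2 M T^-2]
Right side: [L^2]

The two sides have different dimensions, so the equation is NOT dimensionally consistent.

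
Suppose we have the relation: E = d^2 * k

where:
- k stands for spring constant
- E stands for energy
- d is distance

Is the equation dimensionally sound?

Yes

k (spring constant) has dimensions [M T^-2].
E (energy) has dimensions [L^2 M T^-2].
d (distance) has dimensions [L].

Left side: [L^2 M T^-2]
Right side: [L^2 M T^-2]

Both sides have the same dimensions, so the equation is dimensionally consistent.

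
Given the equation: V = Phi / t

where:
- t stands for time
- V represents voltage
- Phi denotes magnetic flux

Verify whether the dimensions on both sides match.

Yes

t (time) has dimensions [T].
V (voltage) has dimensions [I^-1 L^2 M T^-3].
Phi (magnetic flux) has dimensions [I^-1 L^2 M T^-2].

Left side: [I^-1 L^2 M T^-3]
Right side: [I^-1 L^2 M T^-3]

Both sides have the same dimensions, so the equation is dimensionally consistent.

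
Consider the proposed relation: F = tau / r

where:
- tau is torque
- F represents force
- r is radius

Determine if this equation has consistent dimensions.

Yes

tau (torque) has dimensions [L^2 M T^-2].
F (force) has dimensions [L M T^-2].
r (radius) has dimensions [L].

Left side: [L M T^-2]
Right side: [L M T^-2]

Both sides have the same dimensions, so the equation is dimensionally consistent.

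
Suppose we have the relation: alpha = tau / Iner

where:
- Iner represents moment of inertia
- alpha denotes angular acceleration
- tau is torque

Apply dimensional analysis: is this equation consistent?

Yes

Iner (moment of inertia) has dimensions [L^2 M].
alpha (angular acceleration) has dimensions [T^-2].
tau (torque) has dimensions [L^2 M T^-2].

Left side: [T^-2]
Right side: [T^-2]

Both sides have the same dimensions, so the equation is dimensionally consistent.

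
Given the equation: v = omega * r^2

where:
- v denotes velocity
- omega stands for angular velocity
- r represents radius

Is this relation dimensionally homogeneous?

No

v (velocity) has dimensions [L T^-1].
omega (angular velocity) has dimensions [T^-1].
r (radius) has dimensions [L].

Left side: [L T^-1]
Right side: [L^2 T^-1]

The two sides have different dimensions, so the equation is NOT dimensionally consistent.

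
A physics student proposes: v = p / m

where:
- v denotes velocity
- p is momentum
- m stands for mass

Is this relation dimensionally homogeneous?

Yes

v (velocity) has dimensions [L T^-1].
p (momentum) has dimensions [L M T^-1].
m (mass) has dimensions [M].

Left side: [L T^-1]
Right side: [L T^-1]

Both sides have the same dimensions, so the equation is dimensionally consistent.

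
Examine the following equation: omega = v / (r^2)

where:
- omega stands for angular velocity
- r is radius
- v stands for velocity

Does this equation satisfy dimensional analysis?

No

omega (angular velocity) has dimensions [T^-1].
r (radius) has dimensions [L].
v (velocity) has dimensions [L T^-1].

Left side: [T^-1]
Right side: [L^-1 T^-1]

The two sides have different dimensions, so the equation is NOT dimensionally consistent.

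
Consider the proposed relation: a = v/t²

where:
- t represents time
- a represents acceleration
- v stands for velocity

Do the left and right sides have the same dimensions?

No

t (time) has dimensions [T].
a (acceleration) has dimensions [L T^-2].
v (velocity) has dimensions [L T^-1].

Left side: [L T^-2]
Right side: [L T^-3]

The two sides have different dimensions, so the equation is NOT dimensionally consistent.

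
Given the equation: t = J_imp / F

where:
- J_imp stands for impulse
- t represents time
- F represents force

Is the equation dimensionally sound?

Yes

J_imp (impulse) has dimensions [L M T^-1].
t (time) has dimensions [T].
F (force) has dimensions [L M T^-2].

Left side: [T]
Right side: [T]

Both sides have the same dimensions, so the equation is dimensionally consistent.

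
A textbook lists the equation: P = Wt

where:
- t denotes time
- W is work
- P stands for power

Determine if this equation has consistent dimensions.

No

t (time) has dimensions [T].
W (work) has dimensions [L^2 M T^-2].
P (power) has dimensions [L^2 M T^-3].

Left side: [L^2 M T^-3]
Right side: [L^2 M T^-1]

The two sides have different dimensions, so the equation is NOT dimensionally consistent.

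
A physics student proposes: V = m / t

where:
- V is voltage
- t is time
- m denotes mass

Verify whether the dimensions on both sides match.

No

V (voltage) has dimensions [I^-1 L^2 M T^-3].
t (time) has dimensions [T].
m (mass) has dimensions [M].

Left side: [I^-1 L^2 M T^-3]
Right side: [M T^-1]

The two sides have different dimensions, so the equation is NOT dimensionally consistent.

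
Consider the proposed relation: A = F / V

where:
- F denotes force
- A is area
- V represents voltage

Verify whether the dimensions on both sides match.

No

F (force) has dimensions [L M T^-2].
A (area) has dimensions [L^2].
V (voltage) has dimensions [I^-1 L^2 M T^-3].

Left side: [L^2]
Right side: [I L^-1 T]

The two sides have different dimensions, so the equation is NOT dimensionally consistent.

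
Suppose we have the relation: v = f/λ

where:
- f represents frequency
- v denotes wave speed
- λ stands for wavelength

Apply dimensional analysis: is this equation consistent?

No

f (frequency) has dimensions [T^-1].
v (wave speed) has dimensions [L T^-1].
λ (wavelength) has dimensions [L].

Left side: [L T^-1]
Right side: [L^-1 T^-1]

The two sides have different dimensions, so the equation is NOT dimensionally consistent.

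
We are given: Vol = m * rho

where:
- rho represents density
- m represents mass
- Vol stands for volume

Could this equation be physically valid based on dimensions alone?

No

rho (density) has dimensions [L^-3 M].
m (mass) has dimensions [M].
Vol (volume) has dimensions [L^3].

Left side: [L^3]
Right side: [L^-3 M^2]

The two sides have different dimensions, so the equation is NOT dimensionally consistent.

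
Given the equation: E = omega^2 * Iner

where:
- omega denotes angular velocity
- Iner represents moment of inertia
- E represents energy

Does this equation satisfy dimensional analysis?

Yes

omega (angular velocity) has dimensions [T^-1].
Iner (moment of inertia) has dimensions [L^2 M].
E (energy) has dimensions [L^2 M T^-2].

Left side: [L^2 M T^-2]
Right side: [L^2 M T^-2]

Both sides have the same dimensions, so the equation is dimensionally consistent.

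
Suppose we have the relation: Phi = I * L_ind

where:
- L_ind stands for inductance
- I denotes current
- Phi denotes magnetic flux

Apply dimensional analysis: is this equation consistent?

Yes

L_ind (inductance) has dimensions [I^-2 L^2 M T^-2].
I (current) has dimensions [I].
Phi (magnetic flux) has dimensions [I^-1 L^2 M T^-2].

Left side: [I^-1 L^2 M T^-2]
Right side: [I^-1 L^2 M T^-2]

Both sides have the same dimensions, so the equation is dimensionally consistent.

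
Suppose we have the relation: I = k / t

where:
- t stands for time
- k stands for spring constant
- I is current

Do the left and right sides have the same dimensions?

No

t (time) has dimensions [T].
k (spring constant) has dimensions [M T^-2].
I (current) has dimensions [I].

Left side: [I]
Right side: [M T^-3]

The two sides have different dimensions, so the equation is NOT dimensionally consistent.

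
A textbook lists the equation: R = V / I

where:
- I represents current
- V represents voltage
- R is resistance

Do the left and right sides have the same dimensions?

Yes

I (current) has dimensions [I].
V (voltage) has dimensions [I^-1 L^2 M T^-3].
R (resistance) has dimensions [I^-2 L^2 M T^-3].

Left side: [I^-2 L^2 M T^-3]
Right side: [I^-2 L^2 M T^-3]

Both sides have the same dimensions, so the equation is dimensionally consistent.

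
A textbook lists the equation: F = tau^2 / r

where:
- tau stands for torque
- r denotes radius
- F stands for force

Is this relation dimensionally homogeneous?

No

tau (torque) has dimensions [L^2 M T^-2].
r (radius) has dimensions [L].
F (force) has dimensions [L M T^-2].

Left side: [L M T^-2]
Right side: [L^3 M^2 T^-4]

The two sides have different dimensions, so the equation is NOT dimensionally consistent.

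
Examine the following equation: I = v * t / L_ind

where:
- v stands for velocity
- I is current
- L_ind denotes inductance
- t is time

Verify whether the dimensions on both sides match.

No

v (velocity) has dimensions [L T^-1].
I (current) has dimensions [I].
L_ind (inductance) has dimensions [I^-2 L^2 M T^-2].
t (time) has dimensions [T].

Left side: [I]
Right side: [I^2 L^-1 M^-1 T^2]

The two sides have different dimensions, so the equation is NOT dimensionally consistent.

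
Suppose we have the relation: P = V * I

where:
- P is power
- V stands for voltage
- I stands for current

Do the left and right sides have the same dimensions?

Yes

P (power) has dimensions [L^2 M T^-3].
V (voltage) has dimensions [I^-1 L^2 M T^-3].
I (current) has dimensions [I].

Left side: [L^2 M T^-3]
Right side: [L^2 M T^-3]

Both sides have the same dimensions, so the equation is dimensionally consistent.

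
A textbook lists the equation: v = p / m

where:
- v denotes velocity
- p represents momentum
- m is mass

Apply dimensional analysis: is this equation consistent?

Yes

v (velocity) has dimensions [L T^-1].
p (momentum) has dimensions [L M T^-1].
m (mass) has dimensions [M].

Left side: [L T^-1]
Right side: [L T^-1]

Both sides have the same dimensions, so the equation is dimensionally consistent.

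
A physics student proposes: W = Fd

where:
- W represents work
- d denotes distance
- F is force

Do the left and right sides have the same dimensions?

Yes

W (work) has dimensions [L^2 M T^-2].
d (distance) has dimensions [L].
F (force) has dimensions [L M T^-2].

Left side: [L^2 M T^-2]
Right side: [L^2 M T^-2]

Both sides have the same dimensions, so the equation is dimensionally consistent.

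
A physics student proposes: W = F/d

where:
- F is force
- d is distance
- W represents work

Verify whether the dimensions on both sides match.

No

F (force) has dimensions [L M T^-2].
d (distance) has dimensions [L].
W (work) has dimensions [L^2 M T^-2].

Left side: [L^2 M T^-2]
Right side: [M T^-2]

The two sides have different dimensions, so the equation is NOT dimensionally consistent.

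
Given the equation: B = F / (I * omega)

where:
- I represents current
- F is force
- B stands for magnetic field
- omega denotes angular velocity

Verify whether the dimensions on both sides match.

No

I (current) has dimensions [I].
F (force) has dimensions [L M T^-2].
B (magnetic field) has dimensions [I^-1 M T^-2].
omega (angular velocity) has dimensions [T^-1].

Left side: [I^-1 M T^-2]
Right side: [I^-1 L M T^-1]

The two sides have different dimensions, so the equation is NOT dimensionally consistent.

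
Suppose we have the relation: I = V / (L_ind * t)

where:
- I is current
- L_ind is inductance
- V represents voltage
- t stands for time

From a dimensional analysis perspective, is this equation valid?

No

I (current) has dimensions [I].
L_ind (inductance) has dimensions [I^-2 L^2 M T^-2].
V (voltage) has dimensions [I^-1 L^2 M T^-3].
t (time) has dimensions [T].

Left side: [I]
Right side: [I T^-2]

The two sides have different dimensions, so the equation is NOT dimensionally consistent.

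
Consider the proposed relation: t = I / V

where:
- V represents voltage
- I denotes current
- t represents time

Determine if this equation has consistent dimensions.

No

V (voltage) has dimensions [I^-1 L^2 M T^-3].
I (current) has dimensions [I].
t (time) has dimensions [T].

Left side: [T]
Right side: [I^2 L^-2 M^-1 T^3]

The two sides have different dimensions, so the equation is NOT dimensionally consistent.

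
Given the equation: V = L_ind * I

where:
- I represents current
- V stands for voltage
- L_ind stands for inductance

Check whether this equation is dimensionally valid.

No

I (current) has dimensions [I].
V (voltage) has dimensions [I^-1 L^2 M T^-3].
L_ind (inductance) has dimensions [I^-2 L^2 M T^-2].

Left side: [I^-1 L^2 M T^-3]
Right side: [I^-1 L^2 M T^-2]

The two sides have different dimensions, so the equation is NOT dimensionally consistent.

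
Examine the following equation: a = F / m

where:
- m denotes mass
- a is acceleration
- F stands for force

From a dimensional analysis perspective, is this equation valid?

Yes

m (mass) has dimensions [M].
a (acceleration) has dimensions [L T^-2].
F (force) has dimensions [L M T^-2].

Left side: [L T^-2]
Right side: [L T^-2]

Both sides have the same dimensions, so the equation is dimensionally consistent.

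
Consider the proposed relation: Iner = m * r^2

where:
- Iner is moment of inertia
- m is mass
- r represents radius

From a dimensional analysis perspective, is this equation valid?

Yes

Iner (moment of inertia) has dimensions [L^2 M].
m (mass) has dimensions [M].
r (radius) has dimensions [L].

Left side: [L^2 M]
Right side: [L^2 M]

Both sides have the same dimensions, so the equation is dimensionally consistent.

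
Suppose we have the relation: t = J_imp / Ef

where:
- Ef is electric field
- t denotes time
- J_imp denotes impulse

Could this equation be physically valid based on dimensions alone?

No

Ef (electric field) has dimensions [I^-1 L M T^-3].
t (time) has dimensions [T].
J_imp (impulse) has dimensions [L M T^-1].

Left side: [T]
Right side: [I T^2]

The two sides have different dimensions, so the equation is NOT dimensionally consistent.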